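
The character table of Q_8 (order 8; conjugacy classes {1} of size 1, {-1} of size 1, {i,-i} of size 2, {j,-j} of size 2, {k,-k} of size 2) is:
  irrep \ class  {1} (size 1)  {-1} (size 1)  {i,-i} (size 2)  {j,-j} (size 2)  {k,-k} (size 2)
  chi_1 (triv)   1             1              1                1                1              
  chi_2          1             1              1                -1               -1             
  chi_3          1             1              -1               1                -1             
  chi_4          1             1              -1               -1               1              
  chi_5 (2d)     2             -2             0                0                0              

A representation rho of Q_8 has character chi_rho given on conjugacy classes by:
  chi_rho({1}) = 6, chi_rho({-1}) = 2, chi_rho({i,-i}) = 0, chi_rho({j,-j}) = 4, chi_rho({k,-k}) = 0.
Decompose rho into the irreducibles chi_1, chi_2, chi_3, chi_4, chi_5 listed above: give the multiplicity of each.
Multiplicities: chi_1: 2, chi_2: 0, chi_3: 2, chi_4: 0, chi_5: 1.

Solution. Use <chi_rho, chi> = (1/|G|) sum_C |C| * chi_rho(C) * conj(chi(C)) with |G| = 8 for each irreducible chi in the table:
  <chi_rho, chi_1> = (1/8)[1*(6)*conj(1) + 1*(2)*conj(1) + 2*(0)*conj(1) + 2*(4)*conj(1) + 2*(0)*conj(1)]
      = (1/8)[(6) + (2) + (0) + (8) + (0)] = 16/8 = 2
  <chi_rho, chi_2> = (1/8)[1*(6)*conj(1) + 1*(2)*conj(1) + 2*(0)*conj(1) + 2*(4)*conj(-1) + 2*(0)*conj(-1)]
      = (1/8)[(6) + (2) + (0) + (-8) + (0)] = 0/8 = 0
  <chi_rho, chi_3> = (1/8)[1*(6)*conj(1) + 1*(2)*conj(1) + 2*(0)*conj(-1) + 2*(4)*conj(1) + 2*(0)*conj(-1)]
      = (1/8)[(6) + (2) + (0) + (8) + (0)] = 16/8 = 2
  <chi_rho, chi_4> = (1/8)[1*(6)*conj(1) + 1*(2)*conj(1) + 2*(0)*conj(-1) + 2*(4)*conj(-1) + 2*(0)*conj(1)]
      = (1/8)[(6) + (2) + (0) + (-8) + (0)] = 0/8 = 0
  <chi_rho, chi_5> = (1/8)[1*(6)*conj(2) + 1*(2)*conj(-2) + 2*(0)*conj(0) + 2*(4)*conj(0) + 2*(0)*conj(0)]
      = (1/8)[(12) + (-4) + (0) + (0) + (0)] = 8/8 = 1
Dimension check: dim(rho) = sum (mult * dim) = 2*1 + 0*1 + 2*1 + 0*1 + 1*2 = 6 = chi_rho(e) = 6.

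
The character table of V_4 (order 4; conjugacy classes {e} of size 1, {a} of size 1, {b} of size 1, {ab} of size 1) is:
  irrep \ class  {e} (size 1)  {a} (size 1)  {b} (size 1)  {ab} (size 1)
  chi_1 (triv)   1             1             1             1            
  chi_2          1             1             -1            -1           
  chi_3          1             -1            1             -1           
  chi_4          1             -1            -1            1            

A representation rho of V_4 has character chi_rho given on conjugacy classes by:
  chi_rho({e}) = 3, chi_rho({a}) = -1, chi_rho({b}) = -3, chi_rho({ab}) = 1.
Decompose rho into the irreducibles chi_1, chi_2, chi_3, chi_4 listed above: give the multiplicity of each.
Multiplicities: chi_1: 0, chi_2: 1, chi_3: 0, chi_4: 2.

Solution. Use <chi_rho, chi> = (1/|G|) sum_C |C| * chi_rho(C) * conj(chi(C)) with |G| = 4 for each irreducible chi in the table:
  <chi_rho, chi_1> = (1/4)[1*(3)*conj(1) + 1*(-1)*conj(1) + 1*(-3)*conj(1) + 1*(1)*conj(1)]
      = (1/4)[(3) + (-1) + (-3) + (1)] = 0/4 = 0
  <chi_rho, chi_2> = (1/4)[1*(3)*conj(1) + 1*(-1)*conj(1) + 1*(-3)*conj(-1) + 1*(1)*conj(-1)]
      = (1/4)[(3) + (-1) + (3) + (-1)] = 4/4 = 1
  <chi_rho, chi_3> = (1/4)[1*(3)*conj(1) + 1*(-1)*conj(-1) + 1*(-3)*conj(1) + 1*(1)*conj(-1)]
      = (1/4)[(3) + (1) + (-3) + (-1)] = 0/4 = 0
  <chi_rho, chi_4> = (1/4)[1*(3)*conj(1) + 1*(-1)*conj(-1) + 1*(-3)*conj(-1) + 1*(1)*conj(1)]
      = (1/4)[(3) + (1) + (3) + (1)] = 8/4 = 2
Dimension check: dim(rho) = sum (mult * dim) = 0*1 + 1*1 + 0*1 + 2*1 = 3 = chi_rho(e) = 3.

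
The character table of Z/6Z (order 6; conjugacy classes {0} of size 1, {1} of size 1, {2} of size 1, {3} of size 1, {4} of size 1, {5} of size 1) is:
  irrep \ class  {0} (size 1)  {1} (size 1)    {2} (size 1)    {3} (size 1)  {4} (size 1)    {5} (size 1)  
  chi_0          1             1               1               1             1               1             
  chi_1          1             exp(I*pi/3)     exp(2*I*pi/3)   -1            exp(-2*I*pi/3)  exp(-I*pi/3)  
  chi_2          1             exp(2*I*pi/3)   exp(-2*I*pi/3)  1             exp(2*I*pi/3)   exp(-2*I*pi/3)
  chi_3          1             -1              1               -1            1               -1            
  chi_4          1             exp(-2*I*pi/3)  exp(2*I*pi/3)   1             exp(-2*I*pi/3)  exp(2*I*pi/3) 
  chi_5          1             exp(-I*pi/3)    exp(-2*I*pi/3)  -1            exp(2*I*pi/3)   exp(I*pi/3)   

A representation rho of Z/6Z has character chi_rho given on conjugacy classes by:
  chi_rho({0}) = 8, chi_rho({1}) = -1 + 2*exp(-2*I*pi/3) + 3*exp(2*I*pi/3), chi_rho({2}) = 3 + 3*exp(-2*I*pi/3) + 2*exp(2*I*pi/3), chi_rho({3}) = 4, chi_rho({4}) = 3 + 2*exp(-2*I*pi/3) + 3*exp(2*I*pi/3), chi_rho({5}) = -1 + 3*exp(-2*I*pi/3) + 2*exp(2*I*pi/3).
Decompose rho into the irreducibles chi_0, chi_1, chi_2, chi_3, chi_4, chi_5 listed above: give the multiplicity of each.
Multiplicities: chi_0: 1, chi_1: 0, chi_2: 3, chi_3: 2, chi_4: 2, chi_5: 0.

Why: Use <chi_rho, chi> = (1/|G|) sum_C |C| * chi_rho(C) * conj(chi(C)) with |G| = 6 for each irreducible chi in the table:
  <chi_rho, chi_0> = (1/6)[1*(8)*conj(1) + 1*(-1 + 2*exp(-2*I*pi/3) + 3*exp(2*I*pi/3))*conj(1) + 1*(3 + 3*exp(-2*I*pi/3) + 2*exp(2*I*pi/3))*conj(1) + 1*(4)*conj(1) + 1*(3 + 2*exp(-2*I*pi/3) + 3*exp(2*I*pi/3))*conj(1) + 1*(-1 + 3*exp(-2*I*pi/3) + 2*exp(2*I*pi/3))*conj(1)]
      = (1/6)[(8) + (-1 + 2*exp(-2*I*pi/3) + 3*exp(2*I*pi/3)) + (3 + 3*exp(-2*I*pi/3) + 2*exp(2*I*pi/3)) + (4) + (3 + 2*exp(-2*I*pi/3) + 3*exp(2*I*pi/3)) + (-1 + 3*exp(-2*I*pi/3) + 2*exp(2*I*pi/3))] = 6/6 = 1
  <chi_rho, chi_1> = (1/6)[1*(8)*conj(1) + 1*(-1 + 2*exp(-2*I*pi/3) + 3*exp(2*I*pi/3))*conj(exp(I*pi/3)) + 1*(3 + 3*exp(-2*I*pi/3) + 2*exp(2*I*pi/3))*conj(exp(2*I*pi/3)) + 1*(4)*conj(-1) + 1*(3 + 2*exp(-2*I*pi/3) + 3*exp(2*I*pi/3))*conj(exp(-2*I*pi/3)) + 1*(-1 + 3*exp(-2*I*pi/3) + 2*exp(2*I*pi/3))*conj(exp(-I*pi/3))]
      = (1/6)[(8) + (-2 - exp(-I*pi/3) + 3*exp(I*pi/3)) + (-1) + (-4) + (-1) + (-2 + 3*exp(-I*pi/3) - exp(I*pi/3))] = 0/6 = 0
  <chi_rho, chi_2> = (1/6)[1*(8)*conj(1) + 1*(-1 + 2*exp(-2*I*pi/3) + 3*exp(2*I*pi/3))*conj(exp(2*I*pi/3)) + 1*(3 + 3*exp(-2*I*pi/3) + 2*exp(2*I*pi/3))*conj(exp(-2*I*pi/3)) + 1*(4)*conj(1) + 1*(3 + 2*exp(-2*I*pi/3) + 3*exp(2*I*pi/3))*conj(exp(2*I*pi/3)) + 1*(-1 + 3*exp(-2*I*pi/3) + 2*exp(2*I*pi/3))*conj(exp(-2*I*pi/3))]
      = (1/6)[(8) + (3 - exp(-2*I*pi/3) + 2*exp(2*I*pi/3)) + (3 + 2*exp(-2*I*pi/3) + 3*exp(2*I*pi/3)) + (4) + (3 + 3*exp(-2*I*pi/3) + 2*exp(2*I*pi/3)) + (3 + 2*exp(-2*I*pi/3) - exp(2*I*pi/3))] = 18/6 = 3
  <chi_rho, chi_3> = (1/6)[1*(8)*conj(1) + 1*(-1 + 2*exp(-2*I*pi/3) + 3*exp(2*I*pi/3))*conj(-1) + 1*(3 + 3*exp(-2*I*pi/3) + 2*exp(2*I*pi/3))*conj(1) + 1*(4)*conj(-1) + 1*(3 + 2*exp(-2*I*pi/3) + 3*exp(2*I*pi/3))*conj(1) + 1*(-1 + 3*exp(-2*I*pi/3) + 2*exp(2*I*pi/3))*conj(-1)]
      = (1/6)[(8) + (1 - 3*exp(2*I*pi/3) - 2*exp(-2*I*pi/3)) + (3 + 3*exp(-2*I*pi/3) + 2*exp(2*I*pi/3)) + (-4) + (3 + 2*exp(-2*I*pi/3) + 3*exp(2*I*pi/3)) + (1 - 2*exp(2*I*pi/3) - 3*exp(-2*I*pi/3))] = 12/6 = 2
  <chi_rho, chi_4> = (1/6)[1*(8)*conj(1) + 1*(-1 + 2*exp(-2*I*pi/3) + 3*exp(2*I*pi/3))*conj(exp(-2*I*pi/3)) + 1*(3 + 3*exp(-2*I*pi/3) + 2*exp(2*I*pi/3))*conj(exp(2*I*pi/3)) + 1*(4)*conj(1) + 1*(3 + 2*exp(-2*I*pi/3) + 3*exp(2*I*pi/3))*conj(exp(-2*I*pi/3)) + 1*(-1 + 3*exp(-2*I*pi/3) + 2*exp(2*I*pi/3))*conj(exp(2*I*pi/3))]
      = (1/6)[(8) + (2 + 3*exp(-2*I*pi/3) - exp(2*I*pi/3)) + (-1) + (4) + (-1) + (2 - exp(-2*I*pi/3) + 3*exp(2*I*pi/3))] = 12/6 = 2
  <chi_rho, chi_5> = (1/6)[1*(8)*conj(1) + 1*(-1 + 2*exp(-2*I*pi/3) + 3*exp(2*I*pi/3))*conj(exp(-I*pi/3)) + 1*(3 + 3*exp(-2*I*pi/3) + 2*exp(2*I*pi/3))*conj(exp(-2*I*pi/3)) + 1*(4)*conj(-1) + 1*(3 + 2*exp(-2*I*pi/3) + 3*exp(2*I*pi/3))*conj(exp(2*I*pi/3)) + 1*(-1 + 3*exp(-2*I*pi/3) + 2*exp(2*I*pi/3))*conj(exp(I*pi/3))]
      = (1/6)[(8) + (-3 + 2*exp(-I*pi/3) - exp(I*pi/3)) + (3 + 2*exp(-2*I*pi/3) + 3*exp(2*I*pi/3)) + (-4) + (3 + 3*exp(-2*I*pi/3) + 2*exp(2*I*pi/3)) + (-3 - exp(-I*pi/3) + 2*exp(I*pi/3))] = 0/6 = 0
(Exp terms are combined using exp(i*s)*conj(exp(i*t)) = exp(i*(s-t)), and sums of them are collapsed using the identity that for every m > 1 the m distinct m-th roots of unity sum to 0, e.g. 1 + exp(2*I*pi/3) + exp(-2*I*pi/3) = 0.)
Dimension check: dim(rho) = sum (mult * dim) = 1*1 + 0*1 + 3*1 + 2*1 + 2*1 + 0*1 = 8 = chi_rho(e) = 8.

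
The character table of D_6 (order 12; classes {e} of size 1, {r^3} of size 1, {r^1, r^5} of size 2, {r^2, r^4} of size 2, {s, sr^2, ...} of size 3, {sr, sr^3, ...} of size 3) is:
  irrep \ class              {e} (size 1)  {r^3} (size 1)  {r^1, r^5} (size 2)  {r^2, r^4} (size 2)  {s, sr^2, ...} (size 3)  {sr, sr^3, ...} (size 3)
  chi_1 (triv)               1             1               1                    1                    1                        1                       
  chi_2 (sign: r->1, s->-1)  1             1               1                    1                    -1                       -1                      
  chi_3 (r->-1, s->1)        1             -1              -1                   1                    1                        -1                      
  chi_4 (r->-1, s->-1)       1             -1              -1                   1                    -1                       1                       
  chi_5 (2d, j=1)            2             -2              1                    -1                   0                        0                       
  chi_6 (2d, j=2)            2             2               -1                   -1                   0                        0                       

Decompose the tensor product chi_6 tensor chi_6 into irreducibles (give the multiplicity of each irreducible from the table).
chi_6 tensor chi_6 = chi_1 + chi_2 + chi_6 (all other irreducibles have multiplicity 0).

Argument: The character of a tensor product is the pointwise product (chi_6 * chi_6)(C) = chi_6(C) * chi_6(C):
  {e}: (2)*(2), {r^3}: (2)*(2), {r^1, r^5}: (-1)*(-1), {r^2, r^4}: (-1)*(-1), {s, sr^2, ...}: (0)*(0), {sr, sr^3, ...}: (0)*(0)
so (chi_6 * chi_6) takes values
  {e} -> 4, {r^3} -> 4, {r^1, r^5} -> 1, {r^2, r^4} -> 1, {s, sr^2, ...} -> 0, {sr, sr^3, ...} -> 0.
Now take the inner product of this character with each irreducible chi from the table, <chi_6*chi_6, chi> = (1/12) sum_C |C| (chi_6*chi_6)(C) conj(chi(C)):
  <chi_6*chi_6, chi_1> = (1/12)[1*(4)*conj(1) + 1*(4)*conj(1) + 2*(1)*conj(1) + 2*(1)*conj(1) + 3*(0)*conj(1) + 3*(0)*conj(1)]
      = (1/12)[(4) + (4) + (2) + (2) + (0) + (0)] = 12/12 = 1
  <chi_6*chi_6, chi_2> = (1/12)[1*(4)*conj(1) + 1*(4)*conj(1) + 2*(1)*conj(1) + 2*(1)*conj(1) + 3*(0)*conj(-1) + 3*(0)*conj(-1)]
      = (1/12)[(4) + (4) + (2) + (2) + (0) + (0)] = 12/12 = 1
  <chi_6*chi_6, chi_3> = (1/12)[1*(4)*conj(1) + 1*(4)*conj(-1) + 2*(1)*conj(-1) + 2*(1)*conj(1) + 3*(0)*conj(1) + 3*(0)*conj(-1)]
      = (1/12)[(4) + (-4) + (-2) + (2) + (0) + (0)] = 0/12 = 0
  <chi_6*chi_6, chi_4> = (1/12)[1*(4)*conj(1) + 1*(4)*conj(-1) + 2*(1)*conj(-1) + 2*(1)*conj(1) + 3*(0)*conj(-1) + 3*(0)*conj(1)]
      = (1/12)[(4) + (-4) + (-2) + (2) + (0) + (0)] = 0/12 = 0
  <chi_6*chi_6, chi_5> = (1/12)[1*(4)*conj(2) + 1*(4)*conj(-2) + 2*(1)*conj(1) + 2*(1)*conj(-1) + 3*(0)*conj(0) + 3*(0)*conj(0)]
      = (1/12)[(8) + (-8) + (2) + (-2) + (0) + (0)] = 0/12 = 0
  <chi_6*chi_6, chi_6> = (1/12)[1*(4)*conj(2) + 1*(4)*conj(2) + 2*(1)*conj(-1) + 2*(1)*conj(-1) + 3*(0)*conj(0) + 3*(0)*conj(0)]
      = (1/12)[(8) + (8) + (-2) + (-2) + (0) + (0)] = 12/12 = 1
Hence the multiplicities are chi_1: 1, chi_2: 1, chi_6: 1. Dimension check: dim(chi_6)*dim(chi_6) = 2*2 = 4 and sum (mult * dim) = 1*1 + 1*1 + 1*2 = 4.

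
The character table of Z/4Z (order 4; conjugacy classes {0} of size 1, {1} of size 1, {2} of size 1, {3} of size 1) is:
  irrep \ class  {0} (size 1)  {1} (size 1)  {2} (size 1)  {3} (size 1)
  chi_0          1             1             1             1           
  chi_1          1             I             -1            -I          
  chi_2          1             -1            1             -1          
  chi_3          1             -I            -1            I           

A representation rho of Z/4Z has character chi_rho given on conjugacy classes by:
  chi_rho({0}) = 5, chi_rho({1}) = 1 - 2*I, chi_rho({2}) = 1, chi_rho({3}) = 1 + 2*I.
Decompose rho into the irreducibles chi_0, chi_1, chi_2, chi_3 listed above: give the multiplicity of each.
Multiplicities: chi_0: 2, chi_1: 0, chi_2: 1, chi_3: 2.

Reasoning: Use <chi_rho, chi> = (1/|G|) sum_C |C| * chi_rho(C) * conj(chi(C)) with |G| = 4 for each irreducible chi in the table:
  <chi_rho, chi_0> = (1/4)[1*(5)*conj(1) + 1*(1 - 2*I)*conj(1) + 1*(1)*conj(1) + 1*(1 + 2*I)*conj(1)]
      = (1/4)[(5) + (1 - 2*I) + (1) + (1 + 2*I)] = 8/4 = 2
  <chi_rho, chi_1> = (1/4)[1*(5)*conj(1) + 1*(1 - 2*I)*conj(I) + 1*(1)*conj(-1) + 1*(1 + 2*I)*conj(-I)]
      = (1/4)[(5) + (-2 - I) + (-1) + (-2 + I)] = 0/4 = 0
  <chi_rho, chi_2> = (1/4)[1*(5)*conj(1) + 1*(1 - 2*I)*conj(-1) + 1*(1)*conj(1) + 1*(1 + 2*I)*conj(-1)]
      = (1/4)[(5) + (-1 + 2*I) + (1) + (-1 - 2*I)] = 4/4 = 1
  <chi_rho, chi_3> = (1/4)[1*(5)*conj(1) + 1*(1 - 2*I)*conj(-I) + 1*(1)*conj(-1) + 1*(1 + 2*I)*conj(I)]
      = (1/4)[(5) + (2 + I) + (-1) + (2 - I)] = 8/4 = 2
(Exp terms are combined using exp(i*s)*conj(exp(i*t)) = exp(i*(s-t)), and sums of them are collapsed using the identity that for every m > 1 the m distinct m-th roots of unity sum to 0, e.g. 1 + exp(2*I*pi/3) + exp(-2*I*pi/3) = 0.)
Dimension check: dim(rho) = sum (mult * dim) = 2*1 + 0*1 + 1*1 + 2*1 = 5 = chi_rho(e) = 5.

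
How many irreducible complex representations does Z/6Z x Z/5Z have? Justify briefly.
30

Explanation: The number of irreducible complex representations of a finite group equals its number of conjugacy classes. Z/6Z x Z/5Z is abelian of order 30, so every element is its own conjugacy class: 30 classes, so Z/6Z x Z/5Z (order 30) has exactly 30 irreducible complex representations.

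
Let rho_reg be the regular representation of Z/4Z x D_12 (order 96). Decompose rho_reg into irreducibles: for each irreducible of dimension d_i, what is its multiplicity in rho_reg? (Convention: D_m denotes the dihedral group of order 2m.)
Each irreducible V_i of dimension d_i appears with multiplicity d_i, i.e. rho_reg = (direct sum over all irreducibles V_i) d_i V_i. The irreducible dimensions for Z/4Z x D_12 are 1, 1, 1, 1, 1, 1, 1, 1, 1, 1, 1, 1, 1, 1, 1, 1, 2, 2, 2, 2, 2, 2, 2, 2, 2, 2, 2, 2, 2, 2, 2, 2, 2, 2, 2, 2: 16 irreducibles of dimension 1, each with multiplicity 1; 20 irreducibles of dimension 2, each with multiplicity 2. Total dimension 16*1*1 + 20*2*2 = 96 = |G|.

General theorem: in the regular representation of a finite group G, each irreducible appears with multiplicity equal to its dimension. Check: dim(rho_reg) = sum d_i^2 = 1 + 1 + 1 + 1 + 1 + 1 + 1 + 1 + 1 + 1 + 1 + 1 + 1 + 1 + 1 + 1 + 4 + 4 + 4 + 4 + 4 + 4 + 4 + 4 + 4 + 4 + 4 + 4 + 4 + 4 + 4 + 4 + 4 + 4 + 4 + 4 = 96 = |G|.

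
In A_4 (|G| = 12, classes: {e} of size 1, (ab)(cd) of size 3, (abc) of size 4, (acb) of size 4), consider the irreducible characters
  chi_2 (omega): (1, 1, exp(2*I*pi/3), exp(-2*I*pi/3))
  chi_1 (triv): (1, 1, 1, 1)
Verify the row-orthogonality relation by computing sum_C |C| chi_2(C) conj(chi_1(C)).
Sum = 0; so <chi_2, chi_1> = 0 (distinct irreducibles are orthogonal).

Reasoning: Compute term by term over conjugacy classes (|C| * chi_2(C) * conj(chi_1(C))):
  1*(1)*conj(1) + 3*(1)*conj(1) + 4*(exp(2*I*pi/3))*conj(1) + 4*(exp(-2*I*pi/3))*conj(1)
  = (1) + (3) + (4*exp(2*I*pi/3)) + (4*exp(-2*I*pi/3))
  = 0.
(Exp terms are combined using exp(i*s)*conj(exp(i*t)) = exp(i*(s-t)), and sums of them are collapsed using the identity that for every m > 1 the m distinct m-th roots of unity sum to 0, e.g. 1 + exp(2*I*pi/3) + exp(-2*I*pi/3) = 0.)
Dividing by |G| = 12 gives 0/12 = 0, matching the row-orthogonality relation <chi_2, chi_1> = [chi_2 = chi_1].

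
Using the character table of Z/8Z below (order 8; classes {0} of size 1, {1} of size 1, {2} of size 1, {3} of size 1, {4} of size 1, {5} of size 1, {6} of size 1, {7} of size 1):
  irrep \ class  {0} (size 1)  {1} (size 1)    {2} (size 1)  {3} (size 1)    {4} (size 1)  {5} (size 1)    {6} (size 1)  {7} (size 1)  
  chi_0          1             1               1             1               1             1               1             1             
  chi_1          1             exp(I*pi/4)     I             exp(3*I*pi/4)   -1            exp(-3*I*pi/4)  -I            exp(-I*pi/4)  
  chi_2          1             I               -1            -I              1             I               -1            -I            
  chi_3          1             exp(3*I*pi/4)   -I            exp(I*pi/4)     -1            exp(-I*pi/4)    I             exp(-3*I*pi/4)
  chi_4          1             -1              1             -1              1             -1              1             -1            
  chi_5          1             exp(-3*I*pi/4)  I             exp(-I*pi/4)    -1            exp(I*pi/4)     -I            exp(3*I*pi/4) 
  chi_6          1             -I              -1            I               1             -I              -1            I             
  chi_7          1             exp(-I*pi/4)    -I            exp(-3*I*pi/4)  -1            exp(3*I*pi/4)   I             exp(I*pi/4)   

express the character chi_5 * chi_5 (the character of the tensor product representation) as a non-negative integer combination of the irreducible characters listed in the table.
chi_5 tensor chi_5 = chi_2 (all other irreducibles have multiplicity 0).

Explanation: The character of a tensor product is the pointwise product (chi_5 * chi_5)(C) = chi_5(C) * chi_5(C):
  {0}: (1)*(1), {1}: (exp(-3*I*pi/4))*(exp(-3*I*pi/4)), {2}: (I)*(I), {3}: (exp(-I*pi/4))*(exp(-I*pi/4)), {4}: (-1)*(-1), {5}: (exp(I*pi/4))*(exp(I*pi/4)), {6}: (-I)*(-I), {7}: (exp(3*I*pi/4))*(exp(3*I*pi/4))
so (chi_5 * chi_5) takes values
  {0} -> 1, {1} -> I, {2} -> -1, {3} -> -I, {4} -> 1, {5} -> I, {6} -> -1, {7} -> -I.
Now take the inner product of this character with each irreducible chi from the table, <chi_5*chi_5, chi> = (1/8) sum_C |C| (chi_5*chi_5)(C) conj(chi(C)):
  <chi_5*chi_5, chi_0> = (1/8)[1*(1)*conj(1) + 1*(I)*conj(1) + 1*(-1)*conj(1) + 1*(-I)*conj(1) + 1*(1)*conj(1) + 1*(I)*conj(1) + 1*(-1)*conj(1) + 1*(-I)*conj(1)]
      = (1/8)[(1) + (I) + (-1) + (-I) + (1) + (I) + (-1) + (-I)] = 0/8 = 0
  <chi_5*chi_5, chi_1> = (1/8)[1*(1)*conj(1) + 1*(I)*conj(exp(I*pi/4)) + 1*(-1)*conj(I) + 1*(-I)*conj(exp(3*I*pi/4)) + 1*(1)*conj(-1) + 1*(I)*conj(exp(-3*I*pi/4)) + 1*(-1)*conj(-I) + 1*(-I)*conj(exp(-I*pi/4))]
      = (1/8)[(1) + (exp(I*pi/4)) + (I) + (-exp(-I*pi/4)) + (-1) + (exp(-3*I*pi/4)) + (-I) + (-exp(3*I*pi/4))] = 0/8 = 0
  <chi_5*chi_5, chi_2> = (1/8)[1*(1)*conj(1) + 1*(I)*conj(I) + 1*(-1)*conj(-1) + 1*(-I)*conj(-I) + 1*(1)*conj(1) + 1*(I)*conj(I) + 1*(-1)*conj(-1) + 1*(-I)*conj(-I)]
      = (1/8)[(1) + (1) + (1) + (1) + (1) + (1) + (1) + (1)] = 8/8 = 1
  <chi_5*chi_5, chi_3> = (1/8)[1*(1)*conj(1) + 1*(I)*conj(exp(3*I*pi/4)) + 1*(-1)*conj(-I) + 1*(-I)*conj(exp(I*pi/4)) + 1*(1)*conj(-1) + 1*(I)*conj(exp(-I*pi/4)) + 1*(-1)*conj(I) + 1*(-I)*conj(exp(-3*I*pi/4))]
      = (1/8)[(1) + (exp(-I*pi/4)) + (-I) + (-exp(I*pi/4)) + (-1) + (exp(3*I*pi/4)) + (I) + (-exp(-3*I*pi/4))] = 0/8 = 0
  <chi_5*chi_5, chi_4> = (1/8)[1*(1)*conj(1) + 1*(I)*conj(-1) + 1*(-1)*conj(1) + 1*(-I)*conj(-1) + 1*(1)*conj(1) + 1*(I)*conj(-1) + 1*(-1)*conj(1) + 1*(-I)*conj(-1)]
      = (1/8)[(1) + (-I) + (-1) + (I) + (1) + (-I) + (-1) + (I)] = 0/8 = 0
  <chi_5*chi_5, chi_5> = (1/8)[1*(1)*conj(1) + 1*(I)*conj(exp(-3*I*pi/4)) + 1*(-1)*conj(I) + 1*(-I)*conj(exp(-I*pi/4)) + 1*(1)*conj(-1) + 1*(I)*conj(exp(I*pi/4)) + 1*(-1)*conj(-I) + 1*(-I)*conj(exp(3*I*pi/4))]
      = (1/8)[(1) + (exp(-3*I*pi/4)) + (I) + (-exp(3*I*pi/4)) + (-1) + (exp(I*pi/4)) + (-I) + (-exp(-I*pi/4))] = 0/8 = 0
  <chi_5*chi_5, chi_6> = (1/8)[1*(1)*conj(1) + 1*(I)*conj(-I) + 1*(-1)*conj(-1) + 1*(-I)*conj(I) + 1*(1)*conj(1) + 1*(I)*conj(-I) + 1*(-1)*conj(-1) + 1*(-I)*conj(I)]
      = (1/8)[(1) + (-1) + (1) + (-1) + (1) + (-1) + (1) + (-1)] = 0/8 = 0
  <chi_5*chi_5, chi_7> = (1/8)[1*(1)*conj(1) + 1*(I)*conj(exp(-I*pi/4)) + 1*(-1)*conj(-I) + 1*(-I)*conj(exp(-3*I*pi/4)) + 1*(1)*conj(-1) + 1*(I)*conj(exp(3*I*pi/4)) + 1*(-1)*conj(I) + 1*(-I)*conj(exp(I*pi/4))]
      = (1/8)[(1) + (exp(3*I*pi/4)) + (-I) + (-exp(-3*I*pi/4)) + (-1) + (exp(-I*pi/4)) + (I) + (-exp(I*pi/4))] = 0/8 = 0
(Exp terms are combined using exp(i*s)*conj(exp(i*t)) = exp(i*(s-t)), and sums of them are collapsed using the identity that for every m > 1 the m distinct m-th roots of unity sum to 0, e.g. 1 + exp(2*I*pi/3) + exp(-2*I*pi/3) = 0.)
Hence the multiplicities are chi_2: 1. Dimension check: dim(chi_5)*dim(chi_5) = 1*1 = 1 and sum (mult * dim) = 1*1 = 1.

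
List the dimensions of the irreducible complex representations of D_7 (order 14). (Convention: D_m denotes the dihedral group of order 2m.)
Dimensions: 1, 1, 2, 2, 2

Justification: There are 5 irreducibles (= number of conjugacy classes). Their dimensions d_i satisfy sum d_i^2 = |G| = 14: 1 + 1 + 4 + 4 + 4 = 14.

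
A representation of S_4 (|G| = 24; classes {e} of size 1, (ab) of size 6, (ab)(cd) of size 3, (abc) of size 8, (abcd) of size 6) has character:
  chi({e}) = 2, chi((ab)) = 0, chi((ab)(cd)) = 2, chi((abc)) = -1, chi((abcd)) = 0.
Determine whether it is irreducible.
Irreducible: <chi, chi> = 1.

Details: <chi, chi> = (1/|G|) sum_C |C| * |chi(C)|^2 = (1/24)[1*|2|^2 + 6*|0|^2 + 3*|2|^2 + 8*|-1|^2 + 6*|0|^2]
  = (1/24)[(4) + (0) + (12) + (8) + (0)] = 24/24 = 1.
A character is irreducible iff <chi, chi> = 1, so this representation is irreducible.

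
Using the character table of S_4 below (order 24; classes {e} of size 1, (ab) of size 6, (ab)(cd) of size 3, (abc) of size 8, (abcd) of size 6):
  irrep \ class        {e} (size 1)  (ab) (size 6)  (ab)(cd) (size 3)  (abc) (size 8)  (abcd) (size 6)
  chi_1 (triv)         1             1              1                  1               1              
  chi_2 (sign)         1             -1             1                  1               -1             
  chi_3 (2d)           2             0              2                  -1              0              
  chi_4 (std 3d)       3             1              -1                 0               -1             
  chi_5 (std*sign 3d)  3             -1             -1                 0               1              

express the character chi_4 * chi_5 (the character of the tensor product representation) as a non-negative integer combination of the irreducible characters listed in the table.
chi_4 tensor chi_5 = chi_2 + chi_3 + chi_4 + chi_5 (all other irreducibles have multiplicity 0).

Details: The character of a tensor product is the pointwise product (chi_4 * chi_5)(C) = chi_4(C) * chi_5(C):
  {e}: (3)*(3), (ab): (1)*(-1), (ab)(cd): (-1)*(-1), (abc): (0)*(0), (abcd): (-1)*(1)
so (chi_4 * chi_5) takes values
  {e} -> 9, (ab) -> -1, (ab)(cd) -> 1, (abc) -> 0, (abcd) -> -1.
Now take the inner product of this character with each irreducible chi from the table, <chi_4*chi_5, chi> = (1/24) sum_C |C| (chi_4*chi_5)(C) conj(chi(C)):
  <chi_4*chi_5, chi_1> = (1/24)[1*(9)*conj(1) + 6*(-1)*conj(1) + 3*(1)*conj(1) + 8*(0)*conj(1) + 6*(-1)*conj(1)]
      = (1/24)[(9) + (-6) + (3) + (0) + (-6)] = 0/24 = 0
  <chi_4*chi_5, chi_2> = (1/24)[1*(9)*conj(1) + 6*(-1)*conj(-1) + 3*(1)*conj(1) + 8*(0)*conj(1) + 6*(-1)*conj(-1)]
      = (1/24)[(9) + (6) + (3) + (0) + (6)] = 24/24 = 1
  <chi_4*chi_5, chi_3> = (1/24)[1*(9)*conj(2) + 6*(-1)*conj(0) + 3*(1)*conj(2) + 8*(0)*conj(-1) + 6*(-1)*conj(0)]
      = (1/24)[(18) + (0) + (6) + (0) + (0)] = 24/24 = 1
  <chi_4*chi_5, chi_4> = (1/24)[1*(9)*conj(3) + 6*(-1)*conj(1) + 3*(1)*conj(-1) + 8*(0)*conj(0) + 6*(-1)*conj(-1)]
      = (1/24)[(27) + (-6) + (-3) + (0) + (6)] = 24/24 = 1
  <chi_4*chi_5, chi_5> = (1/24)[1*(9)*conj(3) + 6*(-1)*conj(-1) + 3*(1)*conj(-1) + 8*(0)*conj(0) + 6*(-1)*conj(1)]
      = (1/24)[(27) + (6) + (-3) + (0) + (-6)] = 24/24 = 1
Hence the multiplicities are chi_2: 1, chi_3: 1, chi_4: 1, chi_5: 1. Dimension check: dim(chi_4)*dim(chi_5) = 3*3 = 9 and sum (mult * dim) = 1*1 + 1*2 + 1*3 + 1*3 = 9.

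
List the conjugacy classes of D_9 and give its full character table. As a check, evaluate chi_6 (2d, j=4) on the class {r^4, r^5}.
Conjugacy classes: {e} of size 1, {r^1, r^8} of size 2, {r^2, r^7} of size 2, {r^3, r^6} of size 2, {r^4, r^5} of size 2, {s, sr, ..., sr^8} of size 9.
Character table:
  irrep \ class              {e} (size 1)  {r^1, r^8} (size 2)  {r^2, r^7} (size 2)  {r^3, r^6} (size 2)  {r^4, r^5} (size 2)  {s, sr, ..., sr^8} (size 9)
  chi_1 (triv)               1             1                    1                    1                    1                    1                          
  chi_2 (sign: r->1, s->-1)  1             1                    1                    1                    1                    -1                         
  chi_3 (2d, j=1)            2             2*cos(2*pi/9)        2*cos(4*pi/9)        -1                   -2*cos(pi/9)         0                          
  chi_4 (2d, j=2)            2             2*cos(4*pi/9)        -2*cos(pi/9)         -1                   2*cos(2*pi/9)        0                          
  chi_5 (2d, j=3)            2             -1                   -1                   2                    -1                   0                          
  chi_6 (2d, j=4)            2             -2*cos(pi/9)         2*cos(2*pi/9)        -1                   2*cos(4*pi/9)        0                          

Spot check: chi_6 (2d, j=4) on {r^4, r^5} = 2*cos(4*pi/9).

Solution. D_9 has order 2*9 = 18 with 6 conjugacy classes, hence 6 irreducibles. Sum of squared dims 1 + 1 + 4 + 4 + 4 + 4 = 18 = |G|. Linear characters come from the abelianisation; the 2-dimensional irreps have character r^k -> 2*cos(2*pi*j*k/9), reflections -> 0.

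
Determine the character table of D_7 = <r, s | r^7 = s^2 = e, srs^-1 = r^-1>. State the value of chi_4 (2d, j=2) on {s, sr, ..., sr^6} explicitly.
Conjugacy classes: {e} of size 1, {r^1, r^6} of size 2, {r^2, r^5} of size 2, {r^3, r^4} of size 2, {s, sr, ..., sr^6} of size 7.
Character table:
  irrep \ class              {e} (size 1)  {r^1, r^6} (size 2)  {r^2, r^5} (size 2)  {r^3, r^4} (size 2)  {s, sr, ..., sr^6} (size 7)
  chi_1 (triv)               1             1                    1                    1                    1                          
  chi_2 (sign: r->1, s->-1)  1             1                    1                    1                    -1                         
  chi_3 (2d, j=1)            2             2*cos(2*pi/7)        -2*cos(3*pi/7)       -2*cos(pi/7)         0                          
  chi_4 (2d, j=2)            2             -2*cos(3*pi/7)       -2*cos(pi/7)         2*cos(2*pi/7)        0                          
  chi_5 (2d, j=3)            2             -2*cos(pi/7)         2*cos(2*pi/7)        -2*cos(3*pi/7)       0                          

Spot check: chi_4 (2d, j=2) on {s, sr, ..., sr^6} = 0.

Proof sketch: D_7 has order 2*7 = 14 with 5 conjugacy classes, hence 5 irreducibles. Sum of squared dims 1 + 1 + 4 + 4 + 4 = 14 = |G|. Linear characters come from the abelianisation; the 2-dimensional irreps have character r^k -> 2*cos(2*pi*j*k/7), reflections -> 0.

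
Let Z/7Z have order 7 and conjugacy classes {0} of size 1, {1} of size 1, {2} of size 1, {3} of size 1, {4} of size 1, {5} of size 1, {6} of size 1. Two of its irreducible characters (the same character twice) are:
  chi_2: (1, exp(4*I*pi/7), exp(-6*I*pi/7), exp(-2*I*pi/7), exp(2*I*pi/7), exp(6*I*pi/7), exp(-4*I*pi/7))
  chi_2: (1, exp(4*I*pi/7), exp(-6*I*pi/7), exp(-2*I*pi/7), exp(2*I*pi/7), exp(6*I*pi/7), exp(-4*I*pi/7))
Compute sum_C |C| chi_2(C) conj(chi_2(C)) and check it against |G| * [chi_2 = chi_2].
Sum = 7 = |G| = 7; so <chi_2, chi_2> = 1 (norm-1 confirms irreducibility).

Explanation: Compute term by term over conjugacy classes (|C| * chi_2(C) * conj(chi_2(C))):
  1*(1)*conj(1) + 1*(exp(4*I*pi/7))*conj(exp(4*I*pi/7)) + 1*(exp(-6*I*pi/7))*conj(exp(-6*I*pi/7)) + 1*(exp(-2*I*pi/7))*conj(exp(-2*I*pi/7)) + 1*(exp(2*I*pi/7))*conj(exp(2*I*pi/7)) + 1*(exp(6*I*pi/7))*conj(exp(6*I*pi/7)) + 1*(exp(-4*I*pi/7))*conj(exp(-4*I*pi/7))
  = (1) + (1) + (1) + (1) + (1) + (1) + (1)
  = 7.
(Exp terms are combined using exp(i*s)*conj(exp(i*t)) = exp(i*(s-t)), and sums of them are collapsed using the identity that for every m > 1 the m distinct m-th roots of unity sum to 0, e.g. 1 + exp(2*I*pi/3) + exp(-2*I*pi/3) = 0.)
Dividing by |G| = 7 gives 7/7 = 1, matching the row-orthogonality relation <chi_2, chi_2> = [chi_2 = chi_2].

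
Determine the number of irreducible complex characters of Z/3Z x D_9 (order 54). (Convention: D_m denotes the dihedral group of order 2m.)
18

Working: The number of irreducible complex representations of a finite group equals its number of conjugacy classes. For a direct product, #classes(G x H) = #classes(G) * #classes(H). Z/3Z has 3 classes (abelian), D_9 has 6 classes, so 3 * 6 = 18, so Z/3Z x D_9 (order 54) has exactly 18 irreducible complex representations.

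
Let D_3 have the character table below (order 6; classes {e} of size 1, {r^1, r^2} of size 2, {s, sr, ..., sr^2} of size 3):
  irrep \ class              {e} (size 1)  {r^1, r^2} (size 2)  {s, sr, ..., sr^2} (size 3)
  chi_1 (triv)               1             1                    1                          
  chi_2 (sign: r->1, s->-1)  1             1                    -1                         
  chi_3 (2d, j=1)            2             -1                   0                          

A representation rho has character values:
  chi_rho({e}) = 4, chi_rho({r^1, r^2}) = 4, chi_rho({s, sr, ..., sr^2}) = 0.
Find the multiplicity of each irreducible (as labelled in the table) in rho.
Multiplicities: chi_1: 2, chi_2: 2, chi_3: 0.

Derivation: Use <chi_rho, chi> = (1/|G|) sum_C |C| * chi_rho(C) * conj(chi(C)) with |G| = 6 for each irreducible chi in the table:
  <chi_rho, chi_1> = (1/6)[1*(4)*conj(1) + 2*(4)*conj(1) + 3*(0)*conj(1)]
      = (1/6)[(4) + (8) + (0)] = 12/6 = 2
  <chi_rho, chi_2> = (1/6)[1*(4)*conj(1) + 2*(4)*conj(1) + 3*(0)*conj(-1)]
      = (1/6)[(4) + (8) + (0)] = 12/6 = 2
  <chi_rho, chi_3> = (1/6)[1*(4)*conj(2) + 2*(4)*conj(-1) + 3*(0)*conj(0)]
      = (1/6)[(8) + (-8) + (0)] = 0/6 = 0
Dimension check: dim(rho) = sum (mult * dim) = 2*1 + 2*1 + 0*2 = 4 = chi_rho(e) = 4.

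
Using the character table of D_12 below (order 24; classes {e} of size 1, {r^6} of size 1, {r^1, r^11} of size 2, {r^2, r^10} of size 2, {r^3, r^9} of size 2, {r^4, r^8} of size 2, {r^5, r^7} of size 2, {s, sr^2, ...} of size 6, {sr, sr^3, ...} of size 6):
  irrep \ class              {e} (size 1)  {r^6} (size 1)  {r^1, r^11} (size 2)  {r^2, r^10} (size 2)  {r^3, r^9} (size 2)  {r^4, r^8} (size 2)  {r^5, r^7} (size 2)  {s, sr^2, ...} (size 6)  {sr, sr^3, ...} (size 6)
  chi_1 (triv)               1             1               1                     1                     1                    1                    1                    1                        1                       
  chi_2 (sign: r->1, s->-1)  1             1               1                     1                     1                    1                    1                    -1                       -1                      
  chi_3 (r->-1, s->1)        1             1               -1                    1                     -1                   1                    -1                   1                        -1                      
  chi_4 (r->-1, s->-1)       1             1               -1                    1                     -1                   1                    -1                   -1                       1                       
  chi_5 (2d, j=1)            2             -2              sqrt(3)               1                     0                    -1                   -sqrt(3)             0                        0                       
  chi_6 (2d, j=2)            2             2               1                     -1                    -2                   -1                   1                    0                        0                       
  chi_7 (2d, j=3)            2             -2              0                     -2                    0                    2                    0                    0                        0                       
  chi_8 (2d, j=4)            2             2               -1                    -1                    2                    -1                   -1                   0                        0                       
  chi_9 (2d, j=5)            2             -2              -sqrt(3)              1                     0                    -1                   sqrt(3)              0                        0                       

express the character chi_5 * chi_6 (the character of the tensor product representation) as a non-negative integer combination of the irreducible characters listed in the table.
chi_5 tensor chi_6 = chi_5 + chi_7 (all other irreducibles have multiplicity 0).

Details: The character of a tensor product is the pointwise product (chi_5 * chi_6)(C) = chi_5(C) * chi_6(C):
  {e}: (2)*(2), {r^6}: (-2)*(2), {r^1, r^11}: (sqrt(3))*(1), {r^2, r^10}: (1)*(-1), {r^3, r^9}: (0)*(-2), {r^4, r^8}: (-1)*(-1), {r^5, r^7}: (-sqrt(3))*(1), {s, sr^2, ...}: (0)*(0), {sr, sr^3, ...}: (0)*(0)
so (chi_5 * chi_6) takes values
  {e} -> 4, {r^6} -> -4, {r^1, r^11} -> sqrt(3), {r^2, r^10} -> -1, {r^3, r^9} -> 0, {r^4, r^8} -> 1, {r^5, r^7} -> -sqrt(3), {s, sr^2, ...} -> 0, {sr, sr^3, ...} -> 0.
Now take the inner product of this character with each irreducible chi from the table, <chi_5*chi_6, chi> = (1/24) sum_C |C| (chi_5*chi_6)(C) conj(chi(C)):
  <chi_5*chi_6, chi_1> = (1/24)[1*(4)*conj(1) + 1*(-4)*conj(1) + 2*(sqrt(3))*conj(1) + 2*(-1)*conj(1) + 2*(0)*conj(1) + 2*(1)*conj(1) + 2*(-sqrt(3))*conj(1) + 6*(0)*conj(1) + 6*(0)*conj(1)]
      = (1/24)[(4) + (-4) + (2*sqrt(3)) + (-2) + (0) + (2) + (-2*sqrt(3)) + (0) + (0)] = 0/24 = 0
  <chi_5*chi_6, chi_2> = (1/24)[1*(4)*conj(1) + 1*(-4)*conj(1) + 2*(sqrt(3))*conj(1) + 2*(-1)*conj(1) + 2*(0)*conj(1) + 2*(1)*conj(1) + 2*(-sqrt(3))*conj(1) + 6*(0)*conj(-1) + 6*(0)*conj(-1)]
      = (1/24)[(4) + (-4) + (2*sqrt(3)) + (-2) + (0) + (2) + (-2*sqrt(3)) + (0) + (0)] = 0/24 = 0
  <chi_5*chi_6, chi_3> = (1/24)[1*(4)*conj(1) + 1*(-4)*conj(1) + 2*(sqrt(3))*conj(-1) + 2*(-1)*conj(1) + 2*(0)*conj(-1) + 2*(1)*conj(1) + 2*(-sqrt(3))*conj(-1) + 6*(0)*conj(1) + 6*(0)*conj(-1)]
      = (1/24)[(4) + (-4) + (-2*sqrt(3)) + (-2) + (0) + (2) + (2*sqrt(3)) + (0) + (0)] = 0/24 = 0
  <chi_5*chi_6, chi_4> = (1/24)[1*(4)*conj(1) + 1*(-4)*conj(1) + 2*(sqrt(3))*conj(-1) + 2*(-1)*conj(1) + 2*(0)*conj(-1) + 2*(1)*conj(1) + 2*(-sqrt(3))*conj(-1) + 6*(0)*conj(-1) + 6*(0)*conj(1)]
      = (1/24)[(4) + (-4) + (-2*sqrt(3)) + (-2) + (0) + (2) + (2*sqrt(3)) + (0) + (0)] = 0/24 = 0
  <chi_5*chi_6, chi_5> = (1/24)[1*(4)*conj(2) + 1*(-4)*conj(-2) + 2*(sqrt(3))*conj(sqrt(3)) + 2*(-1)*conj(1) + 2*(0)*conj(0) + 2*(1)*conj(-1) + 2*(-sqrt(3))*conj(-sqrt(3)) + 6*(0)*conj(0) + 6*(0)*conj(0)]
      = (1/24)[(8) + (8) + (6) + (-2) + (0) + (-2) + (6) + (0) + (0)] = 24/24 = 1
  <chi_5*chi_6, chi_6> = (1/24)[1*(4)*conj(2) + 1*(-4)*conj(2) + 2*(sqrt(3))*conj(1) + 2*(-1)*conj(-1) + 2*(0)*conj(-2) + 2*(1)*conj(-1) + 2*(-sqrt(3))*conj(1) + 6*(0)*conj(0) + 6*(0)*conj(0)]
      = (1/24)[(8) + (-8) + (2*sqrt(3)) + (2) + (0) + (-2) + (-2*sqrt(3)) + (0) + (0)] = 0/24 = 0
  <chi_5*chi_6, chi_7> = (1/24)[1*(4)*conj(2) + 1*(-4)*conj(-2) + 2*(sqrt(3))*conj(0) + 2*(-1)*conj(-2) + 2*(0)*conj(0) + 2*(1)*conj(2) + 2*(-sqrt(3))*conj(0) + 6*(0)*conj(0) + 6*(0)*conj(0)]
      = (1/24)[(8) + (8) + (0) + (4) + (0) + (4) + (0) + (0) + (0)] = 24/24 = 1
  <chi_5*chi_6, chi_8> = (1/24)[1*(4)*conj(2) + 1*(-4)*conj(2) + 2*(sqrt(3))*conj(-1) + 2*(-1)*conj(-1) + 2*(0)*conj(2) + 2*(1)*conj(-1) + 2*(-sqrt(3))*conj(-1) + 6*(0)*conj(0) + 6*(0)*conj(0)]
      = (1/24)[(8) + (-8) + (-2*sqrt(3)) + (2) + (0) + (-2) + (2*sqrt(3)) + (0) + (0)] = 0/24 = 0
  <chi_5*chi_6, chi_9> = (1/24)[1*(4)*conj(2) + 1*(-4)*conj(-2) + 2*(sqrt(3))*conj(-sqrt(3)) + 2*(-1)*conj(1) + 2*(0)*conj(0) + 2*(1)*conj(-1) + 2*(-sqrt(3))*conj(sqrt(3)) + 6*(0)*conj(0) + 6*(0)*conj(0)]
      = (1/24)[(8) + (8) + (-6) + (-2) + (0) + (-2) + (-6) + (0) + (0)] = 0/24 = 0
Hence the multiplicities are chi_5: 1, chi_7: 1. Dimension check: dim(chi_5)*dim(chi_6) = 2*2 = 4 and sum (mult * dim) = 1*2 + 1*2 = 4.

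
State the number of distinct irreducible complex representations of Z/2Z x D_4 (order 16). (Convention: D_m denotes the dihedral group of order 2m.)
10

Justification: The number of irreducible complex representations of a finite group equals its number of conjugacy classes. For a direct product, #classes(G x H) = #classes(G) * #classes(H). Z/2Z has 2 classes (abelian), D_4 has 5 classes, so 2 * 5 = 10, so Z/2Z x D_4 (order 16) has exactly 10 irreducible complex representations.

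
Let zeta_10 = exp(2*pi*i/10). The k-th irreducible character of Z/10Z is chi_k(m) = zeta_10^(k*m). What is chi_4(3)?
chi_4(3) = zeta_10^12 = exp(2*I*pi/5)

Why: chi_4(3) = zeta_10^(4*3) = zeta_10^12. Since zeta_10^10 = 1, this equals zeta_10^2 = exp(2*pi*i*2/10) = exp(2*I*pi/5).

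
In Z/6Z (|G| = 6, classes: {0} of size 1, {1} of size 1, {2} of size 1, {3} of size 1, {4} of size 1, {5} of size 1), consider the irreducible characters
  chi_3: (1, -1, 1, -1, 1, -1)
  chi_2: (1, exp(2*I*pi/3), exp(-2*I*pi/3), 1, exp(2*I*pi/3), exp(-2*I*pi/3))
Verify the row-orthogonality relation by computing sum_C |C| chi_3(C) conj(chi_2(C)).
Sum = 0; so <chi_3, chi_2> = 0 (distinct irreducibles are orthogonal).

Reasoning: Compute term by term over conjugacy classes (|C| * chi_3(C) * conj(chi_2(C))):
  1*(1)*conj(1) + 1*(-1)*conj(exp(2*I*pi/3)) + 1*(1)*conj(exp(-2*I*pi/3)) + 1*(-1)*conj(1) + 1*(1)*conj(exp(2*I*pi/3)) + 1*(-1)*conj(exp(-2*I*pi/3))
  = (1) + (-exp(-2*I*pi/3)) + (exp(2*I*pi/3)) + (-1) + (exp(-2*I*pi/3)) + (-exp(2*I*pi/3))
  = 0.
(Exp terms are combined using exp(i*s)*conj(exp(i*t)) = exp(i*(s-t)), and sums of them are collapsed using the identity that for every m > 1 the m distinct m-th roots of unity sum to 0, e.g. 1 + exp(2*I*pi/3) + exp(-2*I*pi/3) = 0.)
Dividing by |G| = 6 gives 0/6 = 0, matching the row-orthogonality relation <chi_3, chi_2> = [chi_3 = chi_2].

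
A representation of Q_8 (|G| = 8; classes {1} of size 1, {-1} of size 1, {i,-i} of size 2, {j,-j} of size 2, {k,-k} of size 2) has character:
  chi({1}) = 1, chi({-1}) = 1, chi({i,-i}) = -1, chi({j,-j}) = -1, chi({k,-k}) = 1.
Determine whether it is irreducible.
Irreducible: <chi, chi> = 1.

Working: <chi, chi> = (1/|G|) sum_C |C| * |chi(C)|^2 = (1/8)[1*|1|^2 + 1*|1|^2 + 2*|-1|^2 + 2*|-1|^2 + 2*|1|^2]
  = (1/8)[(1) + (1) + (2) + (2) + (2)] = 8/8 = 1.
A character is irreducible iff <chi, chi> = 1, so this representation is irreducible.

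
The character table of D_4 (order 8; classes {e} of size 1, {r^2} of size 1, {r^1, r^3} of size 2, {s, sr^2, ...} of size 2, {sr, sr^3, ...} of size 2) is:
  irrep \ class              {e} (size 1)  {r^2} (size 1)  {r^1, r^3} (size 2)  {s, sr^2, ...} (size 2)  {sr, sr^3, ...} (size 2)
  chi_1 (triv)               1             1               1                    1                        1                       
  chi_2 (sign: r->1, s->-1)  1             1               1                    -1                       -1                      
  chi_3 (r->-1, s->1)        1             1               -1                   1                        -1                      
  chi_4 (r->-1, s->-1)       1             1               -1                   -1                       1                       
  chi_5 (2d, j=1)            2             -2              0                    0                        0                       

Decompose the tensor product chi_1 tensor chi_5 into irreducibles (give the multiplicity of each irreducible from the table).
chi_1 tensor chi_5 = chi_5 (all other irreducibles have multiplicity 0).

Derivation: The character of a tensor product is the pointwise product (chi_1 * chi_5)(C) = chi_1(C) * chi_5(C):
  {e}: (1)*(2), {r^2}: (1)*(-2), {r^1, r^3}: (1)*(0), {s, sr^2, ...}: (1)*(0), {sr, sr^3, ...}: (1)*(0)
so (chi_1 * chi_5) takes values
  {e} -> 2, {r^2} -> -2, {r^1, r^3} -> 0, {s, sr^2, ...} -> 0, {sr, sr^3, ...} -> 0.
Now take the inner product of this character with each irreducible chi from the table, <chi_1*chi_5, chi> = (1/8) sum_C |C| (chi_1*chi_5)(C) conj(chi(C)):
  <chi_1*chi_5, chi_1> = (1/8)[1*(2)*conj(1) + 1*(-2)*conj(1) + 2*(0)*conj(1) + 2*(0)*conj(1) + 2*(0)*conj(1)]
      = (1/8)[(2) + (-2) + (0) + (0) + (0)] = 0/8 = 0
  <chi_1*chi_5, chi_2> = (1/8)[1*(2)*conj(1) + 1*(-2)*conj(1) + 2*(0)*conj(1) + 2*(0)*conj(-1) + 2*(0)*conj(-1)]
      = (1/8)[(2) + (-2) + (0) + (0) + (0)] = 0/8 = 0
  <chi_1*chi_5, chi_3> = (1/8)[1*(2)*conj(1) + 1*(-2)*conj(1) + 2*(0)*conj(-1) + 2*(0)*conj(1) + 2*(0)*conj(-1)]
      = (1/8)[(2) + (-2) + (0) + (0) + (0)] = 0/8 = 0
  <chi_1*chi_5, chi_4> = (1/8)[1*(2)*conj(1) + 1*(-2)*conj(1) + 2*(0)*conj(-1) + 2*(0)*conj(-1) + 2*(0)*conj(1)]
      = (1/8)[(2) + (-2) + (0) + (0) + (0)] = 0/8 = 0
  <chi_1*chi_5, chi_5> = (1/8)[1*(2)*conj(2) + 1*(-2)*conj(-2) + 2*(0)*conj(0) + 2*(0)*conj(0) + 2*(0)*conj(0)]
      = (1/8)[(4) + (4) + (0) + (0) + (0)] = 8/8 = 1
Hence the multiplicities are chi_5: 1. Dimension check: dim(chi_1)*dim(chi_5) = 1*2 = 2 and sum (mult * dim) = 1*2 = 2.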